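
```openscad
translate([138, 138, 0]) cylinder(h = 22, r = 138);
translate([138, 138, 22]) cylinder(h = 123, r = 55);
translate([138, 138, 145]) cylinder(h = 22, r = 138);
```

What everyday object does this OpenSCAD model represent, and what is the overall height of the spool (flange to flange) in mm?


A spool. The overall height is 167 mm.

Three coaxial cylinders, large–small–large — a spool. Two 22 mm flanges and a 123 mm core give 22 + 123 + 22 = 167 mm.


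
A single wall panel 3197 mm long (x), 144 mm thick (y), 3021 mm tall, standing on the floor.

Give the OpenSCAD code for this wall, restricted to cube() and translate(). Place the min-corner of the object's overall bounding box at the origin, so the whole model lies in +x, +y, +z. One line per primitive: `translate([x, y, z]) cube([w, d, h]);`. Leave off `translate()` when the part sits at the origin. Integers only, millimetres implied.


cube([3197, 144, 3021]);


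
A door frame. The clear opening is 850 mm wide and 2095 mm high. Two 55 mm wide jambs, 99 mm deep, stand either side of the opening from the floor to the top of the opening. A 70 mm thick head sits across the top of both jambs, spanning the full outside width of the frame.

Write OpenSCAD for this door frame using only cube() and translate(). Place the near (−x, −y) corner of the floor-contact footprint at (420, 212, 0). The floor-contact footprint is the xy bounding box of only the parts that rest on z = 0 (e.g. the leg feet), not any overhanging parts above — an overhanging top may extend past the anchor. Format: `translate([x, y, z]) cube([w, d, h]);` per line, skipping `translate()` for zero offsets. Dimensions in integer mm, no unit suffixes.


translate([420, 212, 0]) cube([55, 99, 2095]);
translate([1325, 212, 0]) cube([55, 99, 2095]);
translate([420, 212, 2095]) cube([960, 99, 70]);


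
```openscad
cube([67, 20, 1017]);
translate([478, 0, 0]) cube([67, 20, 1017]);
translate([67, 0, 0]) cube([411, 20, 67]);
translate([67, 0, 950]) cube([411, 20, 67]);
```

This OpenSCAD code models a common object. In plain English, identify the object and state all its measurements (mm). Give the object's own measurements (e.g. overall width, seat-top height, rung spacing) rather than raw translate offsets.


A rectangular picture frame lying in the x–z plane (depth along y). The opening is 411 mm wide (x) by 883 mm tall (z), surrounded by a border 67 mm wide on all four sides. The frame is 20 mm deep and is made of two full-height vertical stiles with two horizontal rails fitted between them.


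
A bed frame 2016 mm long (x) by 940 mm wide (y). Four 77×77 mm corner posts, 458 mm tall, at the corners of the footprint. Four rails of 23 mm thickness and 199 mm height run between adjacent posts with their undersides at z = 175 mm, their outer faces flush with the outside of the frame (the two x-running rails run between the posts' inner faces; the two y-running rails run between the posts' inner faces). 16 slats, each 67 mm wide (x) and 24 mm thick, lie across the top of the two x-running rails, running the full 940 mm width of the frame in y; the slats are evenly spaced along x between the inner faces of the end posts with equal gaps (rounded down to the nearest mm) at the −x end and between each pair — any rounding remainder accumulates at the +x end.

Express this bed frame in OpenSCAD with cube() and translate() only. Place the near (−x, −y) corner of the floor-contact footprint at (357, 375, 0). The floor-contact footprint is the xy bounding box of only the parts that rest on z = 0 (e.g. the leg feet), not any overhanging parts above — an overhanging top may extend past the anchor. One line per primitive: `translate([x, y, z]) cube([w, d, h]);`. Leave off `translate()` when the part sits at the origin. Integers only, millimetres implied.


translate([357, 375, 0]) cube([77, 77, 458]);
translate([357, 1238, 0]) cube([77, 77, 458]);
translate([2296, 375, 0]) cube([77, 77, 458]);
translate([2296, 1238, 0]) cube([77, 77, 458]);
translate([434, 375, 175]) cube([1862, 23, 199]);
translate([434, 1292, 175]) cube([1862, 23, 199]);
translate([357, 452, 175]) cube([23, 786, 199]);
translate([2350, 452, 175]) cube([23, 786, 199]);
translate([480, 375, 374]) cube([67, 940, 24]);
translate([593, 375, 374]) cube([67, 940, 24]);
translate([706, 375, 374]) cube([67, 940, 24]);
translate([819, 375, 374]) cube([67, 940, 24]);
translate([932, 375, 374]) cube([67, 940, 24]);
translate([1045, 375, 374]) cube([67, 940, 24]);
translate([1158, 375, 374]) cube([67, 940, 24]);
translate([1271, 375, 374]) cube([67, 940, 24]);
translate([1384, 375, 374]) cube([67, 940, 24]);
translate([1497, 375, 374]) cube([67, 940, 24]);
translate([1610, 375, 374]) cube([67, 940, 24]);
translate([1723, 375, 374]) cube([67, 940, 24]);
translate([1836, 375, 374]) cube([67, 940, 24]);
translate([1949, 375, 374]) cube([67, 940, 24]);
translate([2062, 375, 374]) cube([67, 940, 24]);
translate([2175, 375, 374]) cube([67, 940, 24]);


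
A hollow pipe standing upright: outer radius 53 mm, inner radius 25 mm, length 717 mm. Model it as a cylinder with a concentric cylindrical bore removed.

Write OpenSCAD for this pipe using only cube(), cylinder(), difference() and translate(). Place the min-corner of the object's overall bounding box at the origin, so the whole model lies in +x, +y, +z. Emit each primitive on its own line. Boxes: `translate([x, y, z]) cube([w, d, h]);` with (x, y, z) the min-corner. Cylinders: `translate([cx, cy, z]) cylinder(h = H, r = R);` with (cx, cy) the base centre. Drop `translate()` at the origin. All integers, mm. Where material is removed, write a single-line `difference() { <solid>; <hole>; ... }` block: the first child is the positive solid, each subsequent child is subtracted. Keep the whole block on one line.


difference() { translate([53, 53, 0]) cylinder(h = 717, r = 53); translate([53, 53, 0]) cylinder(h = 717, r = 25); }


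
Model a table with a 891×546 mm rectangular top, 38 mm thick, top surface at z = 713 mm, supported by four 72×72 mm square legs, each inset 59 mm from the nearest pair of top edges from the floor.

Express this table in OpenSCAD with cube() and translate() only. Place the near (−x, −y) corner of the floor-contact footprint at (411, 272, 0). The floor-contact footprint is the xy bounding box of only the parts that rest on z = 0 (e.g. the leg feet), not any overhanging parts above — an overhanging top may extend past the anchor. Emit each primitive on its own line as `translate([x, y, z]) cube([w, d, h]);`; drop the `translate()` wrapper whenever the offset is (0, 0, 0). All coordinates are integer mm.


// leg_h = 713 - 38 = 675
translate([352, 213, 675]) cube([891, 546, 38]);
translate([411, 272, 0]) cube([72, 72, 675]);
translate([1112, 272, 0]) cube([72, 72, 675]);
translate([411, 628, 0]) cube([72, 72, 675]);
translate([1112, 628, 0]) cube([72, 72, 675]);


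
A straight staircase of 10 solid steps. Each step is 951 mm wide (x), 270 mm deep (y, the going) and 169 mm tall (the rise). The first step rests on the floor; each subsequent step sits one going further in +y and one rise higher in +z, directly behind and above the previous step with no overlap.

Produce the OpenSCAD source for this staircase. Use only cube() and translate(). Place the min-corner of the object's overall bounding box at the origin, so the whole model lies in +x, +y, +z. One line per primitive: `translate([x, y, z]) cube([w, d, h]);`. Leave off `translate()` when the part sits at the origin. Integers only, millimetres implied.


cube([951, 270, 169]);
translate([0, 270, 169]) cube([951, 270, 169]);
translate([0, 540, 338]) cube([951, 270, 169]);
translate([0, 810, 507]) cube([951, 270, 169]);
translate([0, 1080, 676]) cube([951, 270, 169]);
translate([0, 1350, 845]) cube([951, 270, 169]);
translate([0, 1620, 1014]) cube([951, 270, 169]);
translate([0, 1890, 1183]) cube([951, 270, 169]);
translate([0, 2160, 1352]) cube([951, 270, 169]);
translate([0, 2430, 1521]) cube([951, 270, 169]);


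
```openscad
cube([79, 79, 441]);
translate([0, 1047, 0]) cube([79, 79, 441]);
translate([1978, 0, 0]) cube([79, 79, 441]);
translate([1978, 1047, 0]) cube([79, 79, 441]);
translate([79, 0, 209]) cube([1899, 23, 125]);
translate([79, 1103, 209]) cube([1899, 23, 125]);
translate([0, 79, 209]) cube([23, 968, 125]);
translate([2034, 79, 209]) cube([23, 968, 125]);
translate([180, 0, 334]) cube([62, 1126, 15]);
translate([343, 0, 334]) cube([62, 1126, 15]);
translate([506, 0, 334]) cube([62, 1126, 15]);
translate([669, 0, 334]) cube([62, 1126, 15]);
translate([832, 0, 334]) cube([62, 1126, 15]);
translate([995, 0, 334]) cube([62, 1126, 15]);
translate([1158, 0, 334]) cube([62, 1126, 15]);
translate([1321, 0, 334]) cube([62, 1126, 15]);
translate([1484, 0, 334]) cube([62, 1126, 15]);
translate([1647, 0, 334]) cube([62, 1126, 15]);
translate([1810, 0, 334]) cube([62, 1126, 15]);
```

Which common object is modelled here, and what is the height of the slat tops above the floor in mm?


A bed frame. The slat-top height is 349 mm.

Four posts, four rails, and a row of slats — a bed frame. Slats sit on the rails at z = 209 + 125 = 334; with slat thickness 15, the top is 349 mm.


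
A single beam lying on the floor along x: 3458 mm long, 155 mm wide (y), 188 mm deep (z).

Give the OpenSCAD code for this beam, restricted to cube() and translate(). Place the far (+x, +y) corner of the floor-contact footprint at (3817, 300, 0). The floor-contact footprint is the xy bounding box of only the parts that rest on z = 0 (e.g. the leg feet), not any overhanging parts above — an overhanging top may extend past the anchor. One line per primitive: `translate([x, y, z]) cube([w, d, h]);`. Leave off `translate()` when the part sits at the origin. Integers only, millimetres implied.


translate([359, 145, 0]) cube([3458, 155, 188]);


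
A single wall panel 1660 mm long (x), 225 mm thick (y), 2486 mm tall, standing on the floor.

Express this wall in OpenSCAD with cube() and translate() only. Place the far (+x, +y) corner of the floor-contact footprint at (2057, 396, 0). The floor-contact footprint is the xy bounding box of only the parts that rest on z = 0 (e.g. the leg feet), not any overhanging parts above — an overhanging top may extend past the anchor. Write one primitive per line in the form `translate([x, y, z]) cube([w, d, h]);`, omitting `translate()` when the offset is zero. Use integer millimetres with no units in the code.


translate([397, 171, 0]) cube([1660, 225, 2486]);


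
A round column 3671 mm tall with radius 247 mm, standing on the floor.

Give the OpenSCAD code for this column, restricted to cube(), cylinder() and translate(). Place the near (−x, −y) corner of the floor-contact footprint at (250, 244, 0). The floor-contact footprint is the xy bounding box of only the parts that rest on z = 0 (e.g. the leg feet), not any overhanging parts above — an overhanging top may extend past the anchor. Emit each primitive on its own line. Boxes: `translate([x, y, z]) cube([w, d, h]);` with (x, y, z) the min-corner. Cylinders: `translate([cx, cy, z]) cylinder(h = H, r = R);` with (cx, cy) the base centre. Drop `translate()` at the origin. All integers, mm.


translate([497, 491, 0]) cylinder(h = 3671, r = 247);


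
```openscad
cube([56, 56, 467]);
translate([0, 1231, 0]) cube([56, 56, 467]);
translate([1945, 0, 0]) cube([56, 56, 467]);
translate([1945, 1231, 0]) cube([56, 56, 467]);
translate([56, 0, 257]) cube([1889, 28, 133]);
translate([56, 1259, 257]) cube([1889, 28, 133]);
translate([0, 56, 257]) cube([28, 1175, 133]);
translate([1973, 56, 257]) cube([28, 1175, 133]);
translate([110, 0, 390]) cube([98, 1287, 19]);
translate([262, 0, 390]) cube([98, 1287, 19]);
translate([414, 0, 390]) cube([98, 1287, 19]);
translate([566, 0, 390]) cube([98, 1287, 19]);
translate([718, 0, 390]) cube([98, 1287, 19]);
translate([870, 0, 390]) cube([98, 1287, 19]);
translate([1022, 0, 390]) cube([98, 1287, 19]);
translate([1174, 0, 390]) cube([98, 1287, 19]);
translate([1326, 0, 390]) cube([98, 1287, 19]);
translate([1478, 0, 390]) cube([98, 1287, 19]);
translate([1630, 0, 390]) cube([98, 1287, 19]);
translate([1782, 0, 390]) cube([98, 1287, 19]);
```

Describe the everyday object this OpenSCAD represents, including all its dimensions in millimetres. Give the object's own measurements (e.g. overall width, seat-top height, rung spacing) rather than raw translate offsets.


A bed frame 2001 mm long (x) by 1287 mm wide (y). Four 56×56 mm corner posts, 467 mm tall, at the corners of the footprint. Four rails of 28 mm thickness and 133 mm height run between adjacent posts with their undersides at z = 257 mm, their outer faces flush with the outside of the frame (the two x-running rails run between the posts' inner faces; the two y-running rails run between the posts' inner faces). 12 slats, each 98 mm wide (x) and 19 mm thick, lie across the top of the two x-running rails, running the full 1287 mm width of the frame in y; along x they sit between the end posts with a 54 mm gap after the −x posts and between neighbouring slats, leaving 65 mm before the +x posts.


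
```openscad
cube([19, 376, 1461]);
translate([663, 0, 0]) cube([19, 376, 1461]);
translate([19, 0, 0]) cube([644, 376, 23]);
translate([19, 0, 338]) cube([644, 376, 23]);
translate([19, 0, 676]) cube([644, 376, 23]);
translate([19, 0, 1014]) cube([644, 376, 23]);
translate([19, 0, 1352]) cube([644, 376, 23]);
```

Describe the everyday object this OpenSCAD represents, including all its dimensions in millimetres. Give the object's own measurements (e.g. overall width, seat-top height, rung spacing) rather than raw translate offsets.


An open bookshelf. Two side panels, each 19 mm thick, 376 mm deep and 1461 mm tall, stand 682 mm apart (outside-to-outside). Between them sit 5 shelves, each 23 mm thick and 376 mm deep, spanning the full gap between the sides. The bottom shelf rests on the floor (its underside at z = 0) and the clear gap between one shelf's top and the next shelf's underside is 315 mm.


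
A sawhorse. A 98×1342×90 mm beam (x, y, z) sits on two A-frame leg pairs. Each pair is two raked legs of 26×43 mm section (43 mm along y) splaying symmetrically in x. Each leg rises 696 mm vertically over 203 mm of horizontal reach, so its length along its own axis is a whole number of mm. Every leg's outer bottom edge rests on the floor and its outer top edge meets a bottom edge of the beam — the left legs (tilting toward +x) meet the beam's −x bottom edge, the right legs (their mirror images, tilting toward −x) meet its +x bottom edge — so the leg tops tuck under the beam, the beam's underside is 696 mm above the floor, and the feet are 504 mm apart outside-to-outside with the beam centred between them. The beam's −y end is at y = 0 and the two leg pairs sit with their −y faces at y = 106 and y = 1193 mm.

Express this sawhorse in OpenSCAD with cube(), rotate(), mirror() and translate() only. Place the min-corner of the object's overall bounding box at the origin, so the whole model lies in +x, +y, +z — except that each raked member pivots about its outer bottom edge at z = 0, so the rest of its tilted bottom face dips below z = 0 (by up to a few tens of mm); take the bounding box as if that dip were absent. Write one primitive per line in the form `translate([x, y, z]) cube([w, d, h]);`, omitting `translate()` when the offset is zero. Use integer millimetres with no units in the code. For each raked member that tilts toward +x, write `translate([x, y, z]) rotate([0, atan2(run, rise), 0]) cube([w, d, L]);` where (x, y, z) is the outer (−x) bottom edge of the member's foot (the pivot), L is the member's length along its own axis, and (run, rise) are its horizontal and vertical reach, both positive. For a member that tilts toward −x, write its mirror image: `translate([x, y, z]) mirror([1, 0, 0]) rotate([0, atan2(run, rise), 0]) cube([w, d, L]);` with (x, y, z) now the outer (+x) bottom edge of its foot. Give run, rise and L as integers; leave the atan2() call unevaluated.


// leg length = √(203² + 696²) = 725
// right-leg outer foot x = 2·203 + 98 = 504
// beam min-corner = (203, 0, 696)
translate([203, 0, 696]) cube([98, 1342, 90]);
translate([0, 106, 0]) rotate([0, atan2(203, 696), 0]) cube([26, 43, 725]);
translate([504, 106, 0]) mirror([1, 0, 0]) rotate([0, atan2(203, 696), 0]) cube([26, 43, 725]);
translate([0, 1193, 0]) rotate([0, atan2(203, 696), 0]) cube([26, 43, 725]);
translate([504, 1193, 0]) mirror([1, 0, 0]) rotate([0, atan2(203, 696), 0]) cube([26, 43, 725]);


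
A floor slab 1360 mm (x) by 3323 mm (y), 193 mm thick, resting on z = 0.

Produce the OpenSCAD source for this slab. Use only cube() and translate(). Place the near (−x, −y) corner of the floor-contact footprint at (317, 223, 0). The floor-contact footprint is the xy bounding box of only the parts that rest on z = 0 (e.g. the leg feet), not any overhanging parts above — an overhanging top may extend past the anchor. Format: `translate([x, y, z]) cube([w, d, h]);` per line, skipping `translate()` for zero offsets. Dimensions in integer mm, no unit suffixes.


translate([317, 223, 0]) cube([1360, 3323, 193]);


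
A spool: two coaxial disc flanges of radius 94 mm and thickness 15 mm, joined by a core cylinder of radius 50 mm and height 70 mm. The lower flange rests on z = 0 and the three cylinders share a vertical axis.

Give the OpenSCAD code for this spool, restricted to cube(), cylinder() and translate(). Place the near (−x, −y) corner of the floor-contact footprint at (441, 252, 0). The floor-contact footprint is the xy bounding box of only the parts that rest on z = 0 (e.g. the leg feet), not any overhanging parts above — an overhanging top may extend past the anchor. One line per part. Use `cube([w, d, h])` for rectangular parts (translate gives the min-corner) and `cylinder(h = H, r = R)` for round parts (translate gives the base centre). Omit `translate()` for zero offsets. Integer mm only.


translate([535, 346, 0]) cylinder(h = 15, r = 94);
translate([535, 346, 15]) cylinder(h = 70, r = 50);
translate([535, 346, 85]) cylinder(h = 15, r = 94);


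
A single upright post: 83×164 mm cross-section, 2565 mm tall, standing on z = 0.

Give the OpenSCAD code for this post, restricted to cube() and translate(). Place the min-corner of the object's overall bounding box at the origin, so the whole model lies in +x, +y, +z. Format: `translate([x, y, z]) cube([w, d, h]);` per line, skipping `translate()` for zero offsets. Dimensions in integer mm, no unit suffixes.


cube([83, 164, 2565]);


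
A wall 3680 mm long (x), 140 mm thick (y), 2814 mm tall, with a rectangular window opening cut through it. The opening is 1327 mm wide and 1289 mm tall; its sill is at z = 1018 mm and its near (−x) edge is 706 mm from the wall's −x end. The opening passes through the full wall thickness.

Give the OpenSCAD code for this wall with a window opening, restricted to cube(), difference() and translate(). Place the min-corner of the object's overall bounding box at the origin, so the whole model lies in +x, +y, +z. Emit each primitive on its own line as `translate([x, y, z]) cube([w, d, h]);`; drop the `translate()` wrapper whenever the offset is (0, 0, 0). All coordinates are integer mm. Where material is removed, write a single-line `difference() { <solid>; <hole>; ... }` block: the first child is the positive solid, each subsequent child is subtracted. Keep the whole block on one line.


difference() { cube([3680, 140, 2814]); translate([706, 0, 1018]) cube([1327, 140, 1289]); }


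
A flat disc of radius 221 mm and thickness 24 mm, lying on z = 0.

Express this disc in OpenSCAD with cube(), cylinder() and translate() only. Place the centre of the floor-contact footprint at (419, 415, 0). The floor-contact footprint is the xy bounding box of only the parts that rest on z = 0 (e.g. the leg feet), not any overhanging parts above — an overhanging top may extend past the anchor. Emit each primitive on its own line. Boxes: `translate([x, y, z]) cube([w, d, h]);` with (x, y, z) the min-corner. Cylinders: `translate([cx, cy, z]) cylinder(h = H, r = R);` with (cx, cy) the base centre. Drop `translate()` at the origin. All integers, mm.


translate([419, 415, 0]) cylinder(h = 24, r = 221);


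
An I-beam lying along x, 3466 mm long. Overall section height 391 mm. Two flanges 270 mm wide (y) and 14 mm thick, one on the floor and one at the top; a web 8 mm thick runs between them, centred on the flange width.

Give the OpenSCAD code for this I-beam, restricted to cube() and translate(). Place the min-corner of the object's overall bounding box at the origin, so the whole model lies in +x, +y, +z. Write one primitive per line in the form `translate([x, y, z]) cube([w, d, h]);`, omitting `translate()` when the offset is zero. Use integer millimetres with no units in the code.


cube([3466, 270, 14]);
translate([0, 131, 14]) cube([3466, 8, 363]);
translate([0, 0, 377]) cube([3466, 270, 14]);


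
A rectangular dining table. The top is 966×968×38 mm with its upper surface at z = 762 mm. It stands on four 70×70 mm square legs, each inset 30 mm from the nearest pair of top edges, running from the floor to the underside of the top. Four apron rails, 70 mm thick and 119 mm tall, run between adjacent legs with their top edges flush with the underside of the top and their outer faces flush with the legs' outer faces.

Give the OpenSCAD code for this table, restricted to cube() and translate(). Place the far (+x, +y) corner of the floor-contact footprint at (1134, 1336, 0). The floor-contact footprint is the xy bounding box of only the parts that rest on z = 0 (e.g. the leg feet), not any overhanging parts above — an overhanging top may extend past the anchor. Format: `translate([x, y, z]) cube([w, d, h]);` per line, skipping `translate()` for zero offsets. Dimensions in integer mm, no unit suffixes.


translate([198, 398, 724]) cube([966, 968, 38]);
translate([228, 428, 0]) cube([70, 70, 724]);
translate([1064, 428, 0]) cube([70, 70, 724]);
translate([228, 1266, 0]) cube([70, 70, 724]);
translate([1064, 1266, 0]) cube([70, 70, 724]);
translate([298, 428, 605]) cube([766, 70, 119]);
translate([298, 1266, 605]) cube([766, 70, 119]);
translate([228, 498, 605]) cube([70, 768, 119]);
translate([1064, 498, 605]) cube([70, 768, 119]);


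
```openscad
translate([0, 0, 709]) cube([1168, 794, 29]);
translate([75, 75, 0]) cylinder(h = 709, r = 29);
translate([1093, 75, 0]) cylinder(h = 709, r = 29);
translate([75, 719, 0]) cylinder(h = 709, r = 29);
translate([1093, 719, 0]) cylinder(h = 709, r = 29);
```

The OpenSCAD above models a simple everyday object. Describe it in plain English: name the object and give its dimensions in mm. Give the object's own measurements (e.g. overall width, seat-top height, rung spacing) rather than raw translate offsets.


A table: top 1168 mm (x) × 794 mm (y), 29 mm thick, upper face at z = 738 mm, on four round legs of 58 mm diameter, each leg's bounding box inset 46 mm from the nearest pair of top edges from z = 0 to the bottom of the top.


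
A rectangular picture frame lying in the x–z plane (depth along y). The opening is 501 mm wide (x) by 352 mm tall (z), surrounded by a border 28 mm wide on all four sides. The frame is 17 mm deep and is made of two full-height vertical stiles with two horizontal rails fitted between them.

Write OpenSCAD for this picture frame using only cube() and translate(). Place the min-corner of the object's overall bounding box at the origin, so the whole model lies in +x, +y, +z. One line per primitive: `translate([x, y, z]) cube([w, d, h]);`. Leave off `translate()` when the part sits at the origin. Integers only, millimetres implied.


cube([28, 17, 408]);
translate([529, 0, 0]) cube([28, 17, 408]);
translate([28, 0, 0]) cube([501, 17, 28]);
translate([28, 0, 380]) cube([501, 17, 28]);


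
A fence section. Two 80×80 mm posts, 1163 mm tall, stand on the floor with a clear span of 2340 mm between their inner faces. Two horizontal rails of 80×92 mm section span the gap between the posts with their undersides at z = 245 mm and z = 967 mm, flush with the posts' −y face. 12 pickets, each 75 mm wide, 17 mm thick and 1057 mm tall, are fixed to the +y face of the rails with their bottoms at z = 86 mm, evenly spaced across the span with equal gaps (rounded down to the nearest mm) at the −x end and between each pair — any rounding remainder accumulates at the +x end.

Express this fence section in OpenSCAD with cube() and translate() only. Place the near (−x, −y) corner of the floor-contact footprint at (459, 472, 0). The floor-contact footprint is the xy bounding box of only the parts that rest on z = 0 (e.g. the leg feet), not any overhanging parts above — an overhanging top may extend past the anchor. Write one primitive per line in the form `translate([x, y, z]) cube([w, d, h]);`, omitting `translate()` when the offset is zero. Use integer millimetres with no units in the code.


translate([459, 472, 0]) cube([80, 80, 1163]);
translate([2879, 472, 0]) cube([80, 80, 1163]);
translate([539, 472, 245]) cube([2340, 80, 92]);
translate([539, 472, 967]) cube([2340, 80, 92]);
translate([649, 552, 86]) cube([75, 17, 1057]);
translate([834, 552, 86]) cube([75, 17, 1057]);
translate([1019, 552, 86]) cube([75, 17, 1057]);
translate([1204, 552, 86]) cube([75, 17, 1057]);
translate([1389, 552, 86]) cube([75, 17, 1057]);
translate([1574, 552, 86]) cube([75, 17, 1057]);
translate([1759, 552, 86]) cube([75, 17, 1057]);
translate([1944, 552, 86]) cube([75, 17, 1057]);
translate([2129, 552, 86]) cube([75, 17, 1057]);
translate([2314, 552, 86]) cube([75, 17, 1057]);
translate([2499, 552, 86]) cube([75, 17, 1057]);
translate([2684, 552, 86]) cube([75, 17, 1057]);


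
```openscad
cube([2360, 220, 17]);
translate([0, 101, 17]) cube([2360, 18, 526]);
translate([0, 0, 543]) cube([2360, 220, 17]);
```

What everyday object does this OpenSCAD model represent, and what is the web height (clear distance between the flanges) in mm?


An I-beam. The web height is 526 mm.

Two wide flanges with a thin centred web — an I-beam. Overall 560 mm minus two 17 mm flanges gives a web of 560 − 2·17 = 526 mm.


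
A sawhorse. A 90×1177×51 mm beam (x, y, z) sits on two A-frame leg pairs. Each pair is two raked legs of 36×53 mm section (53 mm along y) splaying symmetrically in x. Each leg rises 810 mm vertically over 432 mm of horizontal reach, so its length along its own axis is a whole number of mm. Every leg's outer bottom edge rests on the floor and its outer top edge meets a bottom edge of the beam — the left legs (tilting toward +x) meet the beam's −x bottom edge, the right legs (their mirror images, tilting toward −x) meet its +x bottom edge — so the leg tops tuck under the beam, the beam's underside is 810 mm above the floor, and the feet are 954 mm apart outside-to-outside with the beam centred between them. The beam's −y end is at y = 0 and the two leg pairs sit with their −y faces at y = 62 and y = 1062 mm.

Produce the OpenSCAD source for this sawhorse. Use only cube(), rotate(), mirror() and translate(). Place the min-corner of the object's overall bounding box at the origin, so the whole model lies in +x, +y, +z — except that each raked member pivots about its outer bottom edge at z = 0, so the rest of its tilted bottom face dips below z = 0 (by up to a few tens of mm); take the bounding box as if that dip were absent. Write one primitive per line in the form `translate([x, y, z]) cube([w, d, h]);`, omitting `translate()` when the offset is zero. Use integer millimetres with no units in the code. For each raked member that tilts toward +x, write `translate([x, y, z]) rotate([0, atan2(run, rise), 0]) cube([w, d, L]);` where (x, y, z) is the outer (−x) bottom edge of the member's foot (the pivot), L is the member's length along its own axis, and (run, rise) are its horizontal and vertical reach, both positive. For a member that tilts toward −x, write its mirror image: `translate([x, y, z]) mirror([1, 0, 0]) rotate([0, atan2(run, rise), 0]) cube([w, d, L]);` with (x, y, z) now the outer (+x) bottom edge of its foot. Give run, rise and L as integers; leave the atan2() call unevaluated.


translate([432, 0, 810]) cube([90, 1177, 51]);
translate([0, 62, 0]) rotate([0, atan2(432, 810), 0]) cube([36, 53, 918]);
translate([954, 62, 0]) mirror([1, 0, 0]) rotate([0, atan2(432, 810), 0]) cube([36, 53, 918]);
translate([0, 1062, 0]) rotate([0, atan2(432, 810), 0]) cube([36, 53, 918]);
translate([954, 1062, 0]) mirror([1, 0, 0]) rotate([0, atan2(432, 810), 0]) cube([36, 53, 918]);


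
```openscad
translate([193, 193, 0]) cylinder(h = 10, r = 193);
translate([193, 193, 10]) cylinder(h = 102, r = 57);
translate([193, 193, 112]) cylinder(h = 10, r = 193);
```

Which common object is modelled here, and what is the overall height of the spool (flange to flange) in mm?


A spool. The overall height is 122 mm.

Three coaxial cylinders, large–small–large — a spool. Two 10 mm flanges and a 102 mm core give 10 + 102 + 10 = 122 mm.


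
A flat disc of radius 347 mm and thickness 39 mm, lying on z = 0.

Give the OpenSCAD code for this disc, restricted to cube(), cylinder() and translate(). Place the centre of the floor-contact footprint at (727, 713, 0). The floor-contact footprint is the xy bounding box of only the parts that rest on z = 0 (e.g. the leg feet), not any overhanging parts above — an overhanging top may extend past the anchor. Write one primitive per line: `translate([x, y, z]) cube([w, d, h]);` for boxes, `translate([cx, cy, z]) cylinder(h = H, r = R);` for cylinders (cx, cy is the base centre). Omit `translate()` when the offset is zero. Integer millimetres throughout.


translate([727, 713, 0]) cylinder(h = 39, r = 347);


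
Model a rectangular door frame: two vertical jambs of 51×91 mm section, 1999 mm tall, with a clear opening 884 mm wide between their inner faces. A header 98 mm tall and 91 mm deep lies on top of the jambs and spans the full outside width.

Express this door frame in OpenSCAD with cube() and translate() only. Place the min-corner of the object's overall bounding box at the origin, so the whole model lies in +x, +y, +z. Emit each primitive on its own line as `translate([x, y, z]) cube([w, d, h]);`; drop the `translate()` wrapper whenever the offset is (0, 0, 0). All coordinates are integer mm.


cube([51, 91, 1999]);
translate([935, 0, 0]) cube([51, 91, 1999]);
translate([0, 0, 1999]) cube([986, 91, 98]);


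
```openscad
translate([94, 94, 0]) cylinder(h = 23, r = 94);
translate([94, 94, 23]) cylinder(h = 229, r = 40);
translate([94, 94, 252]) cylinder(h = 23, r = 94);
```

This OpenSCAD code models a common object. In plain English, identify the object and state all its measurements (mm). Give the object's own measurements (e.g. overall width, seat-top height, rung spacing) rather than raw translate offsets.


A spool: two coaxial disc flanges of radius 94 mm and thickness 23 mm, joined by a core cylinder of radius 40 mm and height 229 mm. The lower flange rests on z = 0 and the three cylinders share a vertical axis.


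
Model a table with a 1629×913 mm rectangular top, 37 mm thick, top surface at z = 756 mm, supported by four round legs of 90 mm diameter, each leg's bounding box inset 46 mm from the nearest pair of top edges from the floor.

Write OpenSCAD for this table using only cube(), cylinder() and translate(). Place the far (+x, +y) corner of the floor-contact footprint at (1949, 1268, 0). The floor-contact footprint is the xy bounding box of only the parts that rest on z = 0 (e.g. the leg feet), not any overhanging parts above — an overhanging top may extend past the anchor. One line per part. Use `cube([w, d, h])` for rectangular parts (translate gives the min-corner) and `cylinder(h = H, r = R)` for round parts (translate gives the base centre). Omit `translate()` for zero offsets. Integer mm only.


translate([366, 401, 719]) cube([1629, 913, 37]);
translate([457, 492, 0]) cylinder(h = 719, r = 45);
translate([1904, 492, 0]) cylinder(h = 719, r = 45);
translate([457, 1223, 0]) cylinder(h = 719, r = 45);
translate([1904, 1223, 0]) cylinder(h = 719, r = 45);


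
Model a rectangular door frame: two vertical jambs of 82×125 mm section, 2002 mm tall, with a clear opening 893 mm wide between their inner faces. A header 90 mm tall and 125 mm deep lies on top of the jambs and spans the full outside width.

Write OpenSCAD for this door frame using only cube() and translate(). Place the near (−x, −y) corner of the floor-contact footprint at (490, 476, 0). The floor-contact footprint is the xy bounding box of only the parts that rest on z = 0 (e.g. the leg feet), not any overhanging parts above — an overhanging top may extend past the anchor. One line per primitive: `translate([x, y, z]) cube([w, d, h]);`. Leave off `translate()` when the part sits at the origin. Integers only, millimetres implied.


translate([490, 476, 0]) cube([82, 125, 2002]);
translate([1465, 476, 0]) cube([82, 125, 2002]);
translate([490, 476, 2002]) cube([1057, 125, 90]);


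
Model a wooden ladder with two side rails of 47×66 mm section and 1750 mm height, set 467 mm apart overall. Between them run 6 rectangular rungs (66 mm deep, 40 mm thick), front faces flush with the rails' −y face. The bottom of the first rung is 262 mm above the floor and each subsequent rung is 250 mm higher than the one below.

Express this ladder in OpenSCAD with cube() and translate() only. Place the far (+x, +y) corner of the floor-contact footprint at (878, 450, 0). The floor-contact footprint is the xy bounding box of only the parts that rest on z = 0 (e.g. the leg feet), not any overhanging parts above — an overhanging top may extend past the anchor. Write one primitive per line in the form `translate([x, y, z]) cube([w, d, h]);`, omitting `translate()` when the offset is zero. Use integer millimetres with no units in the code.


translate([411, 384, 0]) cube([47, 66, 1750]);
translate([831, 384, 0]) cube([47, 66, 1750]);
translate([458, 384, 262]) cube([373, 66, 40]);
translate([458, 384, 512]) cube([373, 66, 40]);
translate([458, 384, 762]) cube([373, 66, 40]);
translate([458, 384, 1012]) cube([373, 66, 40]);
translate([458, 384, 1262]) cube([373, 66, 40]);
translate([458, 384, 1512]) cube([373, 66, 40]);


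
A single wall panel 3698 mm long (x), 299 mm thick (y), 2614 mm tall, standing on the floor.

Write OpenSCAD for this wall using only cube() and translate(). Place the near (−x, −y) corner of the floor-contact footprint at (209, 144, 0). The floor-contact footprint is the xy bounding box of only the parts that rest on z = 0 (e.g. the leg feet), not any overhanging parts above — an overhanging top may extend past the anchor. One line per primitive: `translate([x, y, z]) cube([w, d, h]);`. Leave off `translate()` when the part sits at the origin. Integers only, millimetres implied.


translate([209, 144, 0]) cube([3698, 299, 2614]);


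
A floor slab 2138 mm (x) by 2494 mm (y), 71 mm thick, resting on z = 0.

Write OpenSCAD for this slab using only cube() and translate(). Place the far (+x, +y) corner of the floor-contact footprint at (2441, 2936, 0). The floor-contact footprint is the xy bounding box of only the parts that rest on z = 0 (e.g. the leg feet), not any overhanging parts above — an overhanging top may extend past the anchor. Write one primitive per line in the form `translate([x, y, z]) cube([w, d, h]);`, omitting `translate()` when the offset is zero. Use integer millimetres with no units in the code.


translate([303, 442, 0]) cube([2138, 2494, 71]);


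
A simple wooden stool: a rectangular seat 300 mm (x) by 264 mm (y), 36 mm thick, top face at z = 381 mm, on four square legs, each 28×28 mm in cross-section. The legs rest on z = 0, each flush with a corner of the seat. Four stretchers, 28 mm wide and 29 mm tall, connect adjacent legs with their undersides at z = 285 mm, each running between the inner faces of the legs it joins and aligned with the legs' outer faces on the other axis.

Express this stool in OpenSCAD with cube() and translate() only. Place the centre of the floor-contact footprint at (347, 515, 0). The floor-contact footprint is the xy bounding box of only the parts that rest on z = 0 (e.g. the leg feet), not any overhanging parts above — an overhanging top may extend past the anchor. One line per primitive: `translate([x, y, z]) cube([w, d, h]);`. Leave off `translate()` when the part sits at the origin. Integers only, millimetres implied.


translate([197, 383, 345]) cube([300, 264, 36]);
translate([197, 383, 0]) cube([28, 28, 345]);
translate([469, 383, 0]) cube([28, 28, 345]);
translate([197, 619, 0]) cube([28, 28, 345]);
translate([469, 619, 0]) cube([28, 28, 345]);
translate([225, 383, 285]) cube([244, 28, 29]);
translate([225, 619, 285]) cube([244, 28, 29]);
translate([197, 411, 285]) cube([28, 208, 29]);
translate([469, 411, 285]) cube([28, 208, 29]);


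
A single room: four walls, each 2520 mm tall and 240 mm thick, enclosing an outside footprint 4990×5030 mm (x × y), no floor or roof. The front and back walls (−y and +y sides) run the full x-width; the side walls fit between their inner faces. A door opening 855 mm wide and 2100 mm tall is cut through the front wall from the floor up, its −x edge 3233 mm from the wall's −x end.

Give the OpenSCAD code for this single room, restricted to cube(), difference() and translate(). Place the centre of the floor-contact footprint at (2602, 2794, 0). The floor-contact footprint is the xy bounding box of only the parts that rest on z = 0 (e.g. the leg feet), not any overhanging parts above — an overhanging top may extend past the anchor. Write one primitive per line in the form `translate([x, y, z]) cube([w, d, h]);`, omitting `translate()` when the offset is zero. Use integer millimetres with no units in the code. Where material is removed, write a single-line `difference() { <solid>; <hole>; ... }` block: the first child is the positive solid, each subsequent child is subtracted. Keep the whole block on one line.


difference() { translate([107, 279, 0]) cube([4990, 240, 2520]); translate([3340, 279, 0]) cube([855, 240, 2100]); }
translate([107, 5069, 0]) cube([4990, 240, 2520]);
translate([107, 519, 0]) cube([240, 4550, 2520]);
translate([4857, 519, 0]) cube([240, 4550, 2520]);


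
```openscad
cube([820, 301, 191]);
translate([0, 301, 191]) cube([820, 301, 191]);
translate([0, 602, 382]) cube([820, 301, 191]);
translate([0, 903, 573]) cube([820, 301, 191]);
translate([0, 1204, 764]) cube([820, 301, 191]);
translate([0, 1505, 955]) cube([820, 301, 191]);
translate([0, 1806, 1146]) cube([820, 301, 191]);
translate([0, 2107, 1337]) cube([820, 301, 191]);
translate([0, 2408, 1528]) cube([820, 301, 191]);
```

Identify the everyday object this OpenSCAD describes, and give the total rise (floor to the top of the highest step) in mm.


A staircase. The total rise is 1719 mm.

9 identical blocks, each offset up and back from the previous — a staircase. Each step is 191 mm tall and there are 9 of them, so the total rise is 9 × 191 = 1719 mm.


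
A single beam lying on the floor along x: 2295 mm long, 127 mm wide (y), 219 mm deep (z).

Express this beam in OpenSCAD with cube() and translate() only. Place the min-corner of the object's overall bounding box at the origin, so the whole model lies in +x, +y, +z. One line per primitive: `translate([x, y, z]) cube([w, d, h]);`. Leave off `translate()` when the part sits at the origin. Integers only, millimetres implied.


cube([2295, 127, 219]);


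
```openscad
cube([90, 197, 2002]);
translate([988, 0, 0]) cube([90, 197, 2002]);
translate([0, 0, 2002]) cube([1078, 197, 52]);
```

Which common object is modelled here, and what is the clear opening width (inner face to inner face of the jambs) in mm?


A door frame. The clear opening width is 898 mm.

Two 2002 mm tall posts with a header on top — a door frame. The left jamb is 90 mm wide at x = 0; the right jamb starts at x = 988. The clear opening is 988 − 90 = 898 mm.


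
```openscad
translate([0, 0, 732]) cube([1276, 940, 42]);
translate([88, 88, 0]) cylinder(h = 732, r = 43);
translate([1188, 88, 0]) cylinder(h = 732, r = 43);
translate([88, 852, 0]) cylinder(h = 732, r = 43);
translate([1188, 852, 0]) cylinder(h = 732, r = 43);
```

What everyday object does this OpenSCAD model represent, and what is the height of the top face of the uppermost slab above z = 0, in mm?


A table. The table height is 774 mm.

A 1276×940×42 slab sits at z = 732 on four Ø86 mm round legs — a table. The top surface is at 732 + 42 = 774 mm.
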